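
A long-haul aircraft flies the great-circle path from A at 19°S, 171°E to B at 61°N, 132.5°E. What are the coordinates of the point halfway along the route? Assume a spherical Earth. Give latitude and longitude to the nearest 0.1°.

≈ 22.0°N, 158.2°E

Convert each endpoint to a unit vector on the sphere (x = cos φ cos λ, y = cos φ sin λ, z = sin φ).
The central angle between the endpoints is δ = arccos(p₁·p₂) ≈ 1.497 rad (85.8°).
Interpolate at f = 1/2 with slerp weights a = sin((1−f)δ)/sin δ ≈ 0.682, b = sin(fδ)/sin δ ≈ 0.682.
p = a·p₁ + b·p₂ ≈ (-0.861, 0.345, 0.375); φ = arcsin(p_z) ≈ 22.00°, λ = atan2(p_y, p_x) ≈ 158.17°.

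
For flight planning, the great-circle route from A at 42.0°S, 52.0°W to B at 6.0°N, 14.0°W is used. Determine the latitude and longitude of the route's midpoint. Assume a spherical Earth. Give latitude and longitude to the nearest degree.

From cos δ = sin φ₁ sin φ₂ + cos φ₁ cos φ₂ cos Δλ, the central angle is δ ≈ 1.033 rad (59.2°).
Interpolate at f = 1/2 with slerp weights a = sin((1−f)δ)/sin δ ≈ 0.575, b = sin(fδ)/sin δ ≈ 0.575.
p = a·p₁ + b·p₂ ≈ (0.818, -0.475, -0.325); φ = arcsin(p_z) ≈ -18.94°, λ = atan2(p_y, p_x) ≈ -30.15°.

≈ 19°S, 30°W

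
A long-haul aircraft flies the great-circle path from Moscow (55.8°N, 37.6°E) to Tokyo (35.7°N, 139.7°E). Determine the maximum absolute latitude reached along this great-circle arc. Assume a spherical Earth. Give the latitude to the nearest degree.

The great circle lies in the plane with unit normal n̂ = (p₁ × p₂)/|p₁ × p₂|.
Here n̂_z ≈ +0.484; the vertex latitude is φ_max = arccos|n̂_z| ≈ 61.1°.

≈ 61°N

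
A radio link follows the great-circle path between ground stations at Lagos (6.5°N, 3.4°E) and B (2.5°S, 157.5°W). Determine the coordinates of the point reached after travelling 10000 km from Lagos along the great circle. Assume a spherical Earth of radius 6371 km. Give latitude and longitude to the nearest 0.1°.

≈ (10.9°N, 87.8°W)

Write both endpoints as unit vectors p₁, p₂ with components (cos φ cos λ, cos φ sin λ, sin φ).
The central angle between the endpoints is δ = arccos(p₁·p₂) ≈ 2.802 rad (160.5°). The total great-circle distance is δ·R ≈ 2.802 × 6371 ≈ 17852 km, so the target fraction is f = 10000/17852 ≈ 0.560.
Interpolate at f ≈ 0.560 with slerp weights a = sin((1−f)δ)/sin δ ≈ 2.833, b = sin(fδ)/sin δ ≈ 3.003.
p = a·p₁ + b·p₂ ≈ (0.038, -0.981, 0.190); φ = arcsin(p_z) ≈ 10.93°, λ = atan2(p_y, p_x) ≈ -87.79°.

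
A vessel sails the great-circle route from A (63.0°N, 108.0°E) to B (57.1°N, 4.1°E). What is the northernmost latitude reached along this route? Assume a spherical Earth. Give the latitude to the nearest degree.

≈ 71°N

The great circle lies in the plane with unit normal n̂ = (p₁ × p₂)/|p₁ × p₂|.
Here n̂_z ≈ -0.330; the vertex latitude is φ_max = arccos|n̂_z| ≈ 70.7°.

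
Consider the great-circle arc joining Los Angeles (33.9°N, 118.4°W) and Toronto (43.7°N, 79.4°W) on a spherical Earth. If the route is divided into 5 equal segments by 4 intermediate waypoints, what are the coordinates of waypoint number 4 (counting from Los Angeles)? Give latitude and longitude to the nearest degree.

From cos δ = sin φ₁ sin φ₂ + cos φ₁ cos φ₂ cos Δλ, the central angle is δ ≈ 0.552 rad (31.6°).
Interpolate at f = 4/5 with slerp weights a = sin((1−f)δ)/sin δ ≈ 0.210, b = sin(fδ)/sin δ ≈ 0.815.
p = a·p₁ + b·p₂ ≈ (0.025, -0.733, 0.680); φ = arcsin(p_z) ≈ 42.86°, λ = atan2(p_y, p_x) ≈ -88.01°.

≈ (43°N, 88°W)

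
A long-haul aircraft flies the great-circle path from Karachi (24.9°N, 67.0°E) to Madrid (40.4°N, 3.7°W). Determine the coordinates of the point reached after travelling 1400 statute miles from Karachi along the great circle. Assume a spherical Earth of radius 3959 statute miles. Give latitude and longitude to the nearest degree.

≈ 35°N, 47°E

Write both endpoints as unit vectors p₁, p₂ with components (cos φ cos λ, cos φ sin λ, sin φ).
The central angle between the endpoints is δ = arccos(p₁·p₂) ≈ 1.046 rad (59.9°). The total great-circle distance is δ·R ≈ 1.046 × 3959 ≈ 4140 mi, so the target fraction is f = 1400/4140 ≈ 0.338.
Interpolate at f ≈ 0.338 with slerp weights a = sin((1−f)δ)/sin δ ≈ 0.738, b = sin(fδ)/sin δ ≈ 0.400.
p = a·p₁ + b·p₂ ≈ (0.566, 0.596, 0.570); φ = arcsin(p_z) ≈ 34.74°, λ = atan2(p_y, p_x) ≈ 46.51°.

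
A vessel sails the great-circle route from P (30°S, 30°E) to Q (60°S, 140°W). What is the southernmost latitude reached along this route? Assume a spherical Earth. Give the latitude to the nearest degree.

≈ 86°S

The great circle lies in the plane with unit normal n̂ = (p₁ × p₂)/|p₁ × p₂|.
Here n̂_z ≈ -0.075; the vertex latitude is φ_max = arccos|n̂_z| ≈ 85.7°.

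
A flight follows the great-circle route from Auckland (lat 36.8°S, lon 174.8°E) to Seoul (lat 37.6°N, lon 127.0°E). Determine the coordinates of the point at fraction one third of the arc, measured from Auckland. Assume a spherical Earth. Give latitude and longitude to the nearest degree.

≈ lat 12°S, lon 158°E

Convert each endpoint to a unit vector on the sphere (x = cos φ cos λ, y = cos φ sin λ, z = sin φ).
The central angle between the endpoints is δ = arccos(p₁·p₂) ≈ 1.510 rad (86.5°).
Interpolate at f = 1/3 with slerp weights a = sin((1−f)δ)/sin δ ≈ 0.847, b = sin(fδ)/sin δ ≈ 0.483.
p = a·p₁ + b·p₂ ≈ (-0.906, 0.367, -0.212); φ = arcsin(p_z) ≈ -12.26°, λ = atan2(p_y, p_x) ≈ 157.93°.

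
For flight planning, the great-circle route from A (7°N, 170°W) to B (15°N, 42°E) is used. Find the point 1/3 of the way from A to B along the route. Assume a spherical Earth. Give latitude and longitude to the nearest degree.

≈ (30°N, 146°E)

From cos δ = sin φ₁ sin φ₂ + cos φ₁ cos φ₂ cos Δλ, the central angle is δ ≈ 2.468 rad (141.4°).
Interpolate at f = 1/3 with slerp weights a = sin((1−f)δ)/sin δ ≈ 1.598, b = sin(fδ)/sin δ ≈ 1.175.
p = a·p₁ + b·p₂ ≈ (-0.719, 0.484, 0.499); φ = arcsin(p_z) ≈ 29.92°, λ = atan2(p_y, p_x) ≈ 146.07°.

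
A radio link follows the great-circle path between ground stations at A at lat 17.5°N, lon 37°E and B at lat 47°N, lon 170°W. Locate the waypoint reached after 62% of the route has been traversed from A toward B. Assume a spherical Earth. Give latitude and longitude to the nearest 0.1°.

The haversine formula gives a central angle δ ≈ 1.939 rad (111.1°) between the endpoints.
Interpolate at f = 0.62 with slerp weights a = sin((1−f)δ)/sin δ ≈ 0.720, b = sin(fδ)/sin δ ≈ 1.000.
p = a·p₁ + b·p₂ ≈ (-0.123, 0.295, 0.948); φ = arcsin(p_z) ≈ 71.37°, λ = atan2(p_y, p_x) ≈ 112.64°.

≈ lat 71.4°N, lon 112.6°E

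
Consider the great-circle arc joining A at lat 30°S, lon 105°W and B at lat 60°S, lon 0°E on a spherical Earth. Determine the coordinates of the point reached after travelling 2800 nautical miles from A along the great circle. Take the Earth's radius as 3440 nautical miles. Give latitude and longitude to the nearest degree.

The haversine formula gives a central angle δ ≈ 1.244 rad (71.3°) between the endpoints. The total great-circle distance is δ·R ≈ 1.244 × 3440 ≈ 4280 nmi, so the target fraction is f = 2800/4280 ≈ 0.654.
Interpolate at f ≈ 0.654 with slerp weights a = sin((1−f)δ)/sin δ ≈ 0.440, b = sin(fδ)/sin δ ≈ 0.768.
p = a·p₁ + b·p₂ ≈ (0.285, -0.368, -0.885); φ = arcsin(p_z) ≈ -62.24°, λ = atan2(p_y, p_x) ≈ -52.25°.

≈ lat 62°S, lon 52°W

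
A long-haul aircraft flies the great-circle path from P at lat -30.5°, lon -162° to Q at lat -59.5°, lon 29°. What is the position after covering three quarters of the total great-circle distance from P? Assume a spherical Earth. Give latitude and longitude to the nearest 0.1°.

≈ lat -80.9°, lon 52.3°

Write both endpoints as unit vectors p₁, p₂ with components (cos φ cos λ, cos φ sin λ, sin φ).
The central angle between the endpoints is δ = arccos(p₁·p₂) ≈ 1.563 rad (89.5°).
Interpolate at f = 3/4 with slerp weights a = sin((1−f)δ)/sin δ ≈ 0.381, b = sin(fδ)/sin δ ≈ 0.922.
p = a·p₁ + b·p₂ ≈ (0.097, 0.125, -0.987); φ = arcsin(p_z) ≈ -80.88°, λ = atan2(p_y, p_x) ≈ 52.27°.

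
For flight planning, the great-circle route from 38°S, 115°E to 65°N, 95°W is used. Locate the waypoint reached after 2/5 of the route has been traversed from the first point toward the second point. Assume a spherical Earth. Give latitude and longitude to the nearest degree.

Convert each endpoint to a unit vector on the sphere (x = cos φ cos λ, y = cos φ sin λ, z = sin φ).
The central angle between the endpoints is δ = arccos(p₁·p₂) ≈ 2.580 rad (147.8°).
Interpolate at f = 2/5 with slerp weights a = sin((1−f)δ)/sin δ ≈ 1.877, b = sin(fδ)/sin δ ≈ 1.612.
p = a·p₁ + b·p₂ ≈ (-0.685, 0.662, 0.305); φ = arcsin(p_z) ≈ 17.75°, λ = atan2(p_y, p_x) ≈ 135.95°.

≈ 18°N, 136°E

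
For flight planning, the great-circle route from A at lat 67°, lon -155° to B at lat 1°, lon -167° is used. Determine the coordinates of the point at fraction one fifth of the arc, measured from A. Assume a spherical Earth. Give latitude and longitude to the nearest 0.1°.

Convert each endpoint to a unit vector on the sphere (x = cos φ cos λ, y = cos φ sin λ, z = sin φ).
The central angle between the endpoints is δ = arccos(p₁·p₂) ≈ 1.161 rad (66.5°).
Interpolate at f = 1/5 with slerp weights a = sin((1−f)δ)/sin δ ≈ 0.873, b = sin(fδ)/sin δ ≈ 0.251.
p = a·p₁ + b·p₂ ≈ (-0.554, -0.201, 0.808); φ = arcsin(p_z) ≈ 53.92°, λ = atan2(p_y, p_x) ≈ -160.08°.

≈ lat 53.9°, lon -160.1°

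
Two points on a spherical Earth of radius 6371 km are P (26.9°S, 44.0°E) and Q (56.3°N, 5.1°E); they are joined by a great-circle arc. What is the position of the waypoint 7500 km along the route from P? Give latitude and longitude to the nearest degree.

≈ (37°N, 20°E)

Convert each endpoint to a unit vector on the sphere (x = cos φ cos λ, y = cos φ sin λ, z = sin φ).
The central angle between the endpoints is δ = arccos(p₁·p₂) ≈ 1.562 rad (89.5°). The total great-circle distance is δ·R ≈ 1.562 × 6371 ≈ 9952 km, so the target fraction is f = 7500/9952 ≈ 0.754.
Interpolate at f ≈ 0.754 with slerp weights a = sin((1−f)δ)/sin δ ≈ 0.375, b = sin(fδ)/sin δ ≈ 0.924.
p = a·p₁ + b·p₂ ≈ (0.751, 0.278, 0.598); φ = arcsin(p_z) ≈ 36.76°, λ = atan2(p_y, p_x) ≈ 20.32°.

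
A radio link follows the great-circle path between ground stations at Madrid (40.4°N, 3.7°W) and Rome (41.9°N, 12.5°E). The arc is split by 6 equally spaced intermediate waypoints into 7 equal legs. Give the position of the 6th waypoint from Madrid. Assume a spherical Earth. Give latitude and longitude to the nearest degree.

≈ 42°N, 10°E

Convert each endpoint to a unit vector on the sphere (x = cos φ cos λ, y = cos φ sin λ, z = sin φ).
The central angle between the endpoints is δ = arccos(p₁·p₂) ≈ 0.214 rad (12.3°).
Interpolate at f = 6/7 with slerp weights a = sin((1−f)δ)/sin δ ≈ 0.144, b = sin(fδ)/sin δ ≈ 0.859.
p = a·p₁ + b·p₂ ≈ (0.734, 0.131, 0.667); φ = arcsin(p_z) ≈ 41.83°, λ = atan2(p_y, p_x) ≈ 10.15°.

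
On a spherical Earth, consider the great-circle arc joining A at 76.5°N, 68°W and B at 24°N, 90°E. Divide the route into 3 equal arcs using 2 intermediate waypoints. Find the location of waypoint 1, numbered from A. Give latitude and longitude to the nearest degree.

≈ 76°N, 73°E

Write both endpoints as unit vectors p₁, p₂ with components (cos φ cos λ, cos φ sin λ, sin φ).
The central angle between the endpoints is δ = arccos(p₁·p₂) ≈ 1.372 rad (78.6°).
Interpolate at f = 1/3 with slerp weights a = sin((1−f)δ)/sin δ ≈ 0.808, b = sin(fδ)/sin δ ≈ 0.450.
p = a·p₁ + b·p₂ ≈ (0.071, 0.236, 0.969); φ = arcsin(p_z) ≈ 75.71°, λ = atan2(p_y, p_x) ≈ 73.36°.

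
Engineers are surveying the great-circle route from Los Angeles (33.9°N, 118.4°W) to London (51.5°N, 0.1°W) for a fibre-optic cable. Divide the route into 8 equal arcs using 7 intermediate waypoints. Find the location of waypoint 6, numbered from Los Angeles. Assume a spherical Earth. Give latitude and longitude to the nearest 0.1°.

≈ 61.3°N, 31.7°W

Write both endpoints as unit vectors p₁, p₂ with components (cos φ cos λ, cos φ sin λ, sin φ).
The central angle between the endpoints is δ = arccos(p₁·p₂) ≈ 1.378 rad (79.0°).
Interpolate at f = 6/8 with slerp weights a = sin((1−f)δ)/sin δ ≈ 0.344, b = sin(fδ)/sin δ ≈ 0.875.
p = a·p₁ + b·p₂ ≈ (0.409, -0.252, 0.877); φ = arcsin(p_z) ≈ 61.28°, λ = atan2(p_y, p_x) ≈ -31.65°.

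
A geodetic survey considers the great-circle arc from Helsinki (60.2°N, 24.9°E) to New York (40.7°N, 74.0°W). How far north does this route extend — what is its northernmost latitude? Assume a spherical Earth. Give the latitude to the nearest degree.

≈ 64°N

The great circle lies in the plane with unit normal n̂ = (p₁ × p₂)/|p₁ × p₂|.
Here n̂_z ≈ -0.432; the vertex latitude is φ_max = arccos|n̂_z| ≈ 64.4°.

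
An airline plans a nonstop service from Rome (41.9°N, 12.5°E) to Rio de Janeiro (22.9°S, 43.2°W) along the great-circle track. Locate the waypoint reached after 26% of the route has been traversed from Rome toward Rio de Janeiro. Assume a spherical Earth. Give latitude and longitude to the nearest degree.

≈ (27°N, 6°W)

Write both endpoints as unit vectors p₁, p₂ with components (cos φ cos λ, cos φ sin λ, sin φ).
The central angle between the endpoints is δ = arccos(p₁·p₂) ≈ 1.444 rad (82.7°).
Interpolate at f = 0.26 with slerp weights a = sin((1−f)δ)/sin δ ≈ 0.884, b = sin(fδ)/sin δ ≈ 0.370.
p = a·p₁ + b·p₂ ≈ (0.890, -0.091, 0.446); φ = arcsin(p_z) ≈ 26.50°, λ = atan2(p_y, p_x) ≈ -5.82°.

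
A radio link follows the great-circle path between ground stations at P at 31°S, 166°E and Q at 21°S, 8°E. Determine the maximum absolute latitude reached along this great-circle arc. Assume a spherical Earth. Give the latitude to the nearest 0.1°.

The great circle lies in the plane with unit normal n̂ = (p₁ × p₂)/|p₁ × p₂|.
Here n̂_z ≈ -0.361; the vertex latitude is φ_max = arccos|n̂_z| ≈ 68.8°.
Check via Clairaut: cos φ_max = |cos φ₁| · sin C = cos(31.0°)·sin(155.1°) ≈ 0.361, again giving ≈ 68.8°.

≈ 68.8°S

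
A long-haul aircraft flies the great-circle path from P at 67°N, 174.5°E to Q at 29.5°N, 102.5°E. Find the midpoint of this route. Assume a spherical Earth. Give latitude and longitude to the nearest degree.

Write both endpoints as unit vectors p₁, p₂ with components (cos φ cos λ, cos φ sin λ, sin φ).
The central angle between the endpoints is δ = arccos(p₁·p₂) ≈ 0.978 rad (56.1°).
Interpolate at f = 1/2 with slerp weights a = sin((1−f)δ)/sin δ ≈ 0.566, b = sin(fδ)/sin δ ≈ 0.566.
p = a·p₁ + b·p₂ ≈ (-0.327, 0.503, 0.800); φ = arcsin(p_z) ≈ 53.16°, λ = atan2(p_y, p_x) ≈ 123.05°.

≈ 53°N, 123°E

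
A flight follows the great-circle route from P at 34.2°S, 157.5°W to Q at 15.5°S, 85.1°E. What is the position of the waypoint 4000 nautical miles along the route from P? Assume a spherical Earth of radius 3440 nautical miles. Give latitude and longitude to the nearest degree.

≈ 36°S, 118°E

Write both endpoints as unit vectors p₁, p₂ with components (cos φ cos λ, cos φ sin λ, sin φ).
The central angle between the endpoints is δ = arccos(p₁·p₂) ≈ 1.789 rad (102.5°). The total great-circle distance is δ·R ≈ 1.789 × 3440 ≈ 6154 nmi, so the target fraction is f = 4000/6154 ≈ 0.650.
Interpolate at f ≈ 0.650 with slerp weights a = sin((1−f)δ)/sin δ ≈ 0.600, b = sin(fδ)/sin δ ≈ 0.940.
p = a·p₁ + b·p₂ ≈ (-0.381, 0.713, -0.589); φ = arcsin(p_z) ≈ -36.07°, λ = atan2(p_y, p_x) ≈ 118.15°.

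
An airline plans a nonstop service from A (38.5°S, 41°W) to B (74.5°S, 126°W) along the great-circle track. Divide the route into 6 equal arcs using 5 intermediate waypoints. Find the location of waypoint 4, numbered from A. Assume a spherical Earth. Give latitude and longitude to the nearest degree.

Convert each endpoint to a unit vector on the sphere (x = cos φ cos λ, y = cos φ sin λ, z = sin φ).
The central angle between the endpoints is δ = arccos(p₁·p₂) ≈ 0.904 rad (51.8°).
Interpolate at f = 4/6 with slerp weights a = sin((1−f)δ)/sin δ ≈ 0.378, b = sin(fδ)/sin δ ≈ 0.721.
p = a·p₁ + b·p₂ ≈ (0.110, -0.350, -0.930); φ = arcsin(p_z) ≈ -68.49°, λ = atan2(p_y, p_x) ≈ -72.58°.

≈ (68°S, 73°W)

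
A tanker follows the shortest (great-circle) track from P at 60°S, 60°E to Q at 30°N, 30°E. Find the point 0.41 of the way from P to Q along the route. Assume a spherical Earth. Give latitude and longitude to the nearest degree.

Convert each endpoint to a unit vector on the sphere (x = cos φ cos λ, y = cos φ sin λ, z = sin φ).
The central angle between the endpoints is δ = arccos(p₁·p₂) ≈ 1.629 rad (93.3°).
Interpolate at f = 0.41 with slerp weights a = sin((1−f)δ)/sin δ ≈ 0.821, b = sin(fδ)/sin δ ≈ 0.620.
p = a·p₁ + b·p₂ ≈ (0.671, 0.624, -0.401); φ = arcsin(p_z) ≈ -23.64°, λ = atan2(p_y, p_x) ≈ 42.95°.

≈ 24°S, 43°E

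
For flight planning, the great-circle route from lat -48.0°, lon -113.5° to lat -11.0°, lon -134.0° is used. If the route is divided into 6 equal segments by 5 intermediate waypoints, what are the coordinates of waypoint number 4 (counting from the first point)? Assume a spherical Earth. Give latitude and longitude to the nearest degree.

≈ lat -24°, lon -129°

Convert each endpoint to a unit vector on the sphere (x = cos φ cos λ, y = cos φ sin λ, z = sin φ).
The central angle between the endpoints is δ = arccos(p₁·p₂) ≈ 0.712 rad (40.8°).
Interpolate at f = 4/6 with slerp weights a = sin((1−f)δ)/sin δ ≈ 0.360, b = sin(fδ)/sin δ ≈ 0.700.
p = a·p₁ + b·p₂ ≈ (-0.573, -0.715, -0.401); φ = arcsin(p_z) ≈ -23.63°, λ = atan2(p_y, p_x) ≈ -128.72°.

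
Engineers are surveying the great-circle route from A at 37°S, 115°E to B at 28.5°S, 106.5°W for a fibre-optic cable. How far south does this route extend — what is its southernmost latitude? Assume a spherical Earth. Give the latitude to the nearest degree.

The great circle lies in the plane with unit normal n̂ = (p₁ × p₂)/|p₁ × p₂|.
Here n̂_z ≈ +0.479; the vertex latitude is φ_max = arccos|n̂_z| ≈ 61.4°.
Check via Clairaut: cos φ_max = |cos φ₁| · sin C = cos(37.0°)·sin(143.2°) ≈ 0.479, again giving ≈ 61.4°.

≈ 61°S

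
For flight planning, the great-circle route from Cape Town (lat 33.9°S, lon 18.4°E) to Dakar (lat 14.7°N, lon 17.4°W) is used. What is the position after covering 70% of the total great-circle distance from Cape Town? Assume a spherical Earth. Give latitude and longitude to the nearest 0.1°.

≈ lat 0.2°S, lon 7.5°W

Convert each endpoint to a unit vector on the sphere (x = cos φ cos λ, y = cos φ sin λ, z = sin φ).
The central angle between the endpoints is δ = arccos(p₁·p₂) ≈ 1.036 rad (59.4°).
Interpolate at f = 0.70 with slerp weights a = sin((1−f)δ)/sin δ ≈ 0.355, b = sin(fδ)/sin δ ≈ 0.771.
p = a·p₁ + b·p₂ ≈ (0.992, -0.130, -0.003); φ = arcsin(p_z) ≈ -0.15°, λ = atan2(p_y, p_x) ≈ -7.46°.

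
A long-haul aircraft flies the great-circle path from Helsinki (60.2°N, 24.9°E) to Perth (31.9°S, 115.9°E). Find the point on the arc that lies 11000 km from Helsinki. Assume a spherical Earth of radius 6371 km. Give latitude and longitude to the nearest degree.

≈ (16°S, 105°E)

Write both endpoints as unit vectors p₁, p₂ with components (cos φ cos λ, cos φ sin λ, sin φ).
The central angle between the endpoints is δ = arccos(p₁·p₂) ≈ 2.055 rad (117.8°). The total great-circle distance is δ·R ≈ 2.055 × 6371 ≈ 13095 km, so the target fraction is f = 11000/13095 ≈ 0.840.
Interpolate at f ≈ 0.840 with slerp weights a = sin((1−f)δ)/sin δ ≈ 0.365, b = sin(fδ)/sin δ ≈ 1.116.
p = a·p₁ + b·p₂ ≈ (-0.249, 0.929, -0.273); φ = arcsin(p_z) ≈ -15.86°, λ = atan2(p_y, p_x) ≈ 105.03°.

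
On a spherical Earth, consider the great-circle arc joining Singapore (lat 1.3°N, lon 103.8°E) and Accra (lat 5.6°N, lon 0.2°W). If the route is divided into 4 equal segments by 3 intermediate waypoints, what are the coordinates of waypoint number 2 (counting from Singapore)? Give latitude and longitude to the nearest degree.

≈ lat 6°N, lon 52°E

Write both endpoints as unit vectors p₁, p₂ with components (cos φ cos λ, cos φ sin λ, sin φ).
The central angle between the endpoints is δ = arccos(p₁·p₂) ≈ 1.812 rad (103.8°).
Interpolate at f = 2/4 with slerp weights a = sin((1−f)δ)/sin δ ≈ 0.810, b = sin(fδ)/sin δ ≈ 0.810.
p = a·p₁ + b·p₂ ≈ (0.613, 0.784, 0.097); φ = arcsin(p_z) ≈ 5.59°, λ = atan2(p_y, p_x) ≈ 51.97°.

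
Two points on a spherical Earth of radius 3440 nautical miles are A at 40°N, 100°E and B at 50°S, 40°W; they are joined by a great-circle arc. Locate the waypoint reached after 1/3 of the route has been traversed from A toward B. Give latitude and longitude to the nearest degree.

≈ 5°N, 60°E

From cos δ = sin φ₁ sin φ₂ + cos φ₁ cos φ₂ cos Δλ, the central angle is δ ≈ 2.625 rad (150.4°).
Interpolate at f = 1/3 with slerp weights a = sin((1−f)δ)/sin δ ≈ 1.993, b = sin(fδ)/sin δ ≈ 1.555.
p = a·p₁ + b·p₂ ≈ (0.500, 0.861, 0.090); φ = arcsin(p_z) ≈ 5.17°, λ = atan2(p_y, p_x) ≈ 59.84°.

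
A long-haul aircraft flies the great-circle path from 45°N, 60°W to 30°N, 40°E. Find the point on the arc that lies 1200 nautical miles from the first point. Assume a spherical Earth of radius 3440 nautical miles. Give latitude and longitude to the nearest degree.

From cos δ = sin φ₁ sin φ₂ + cos φ₁ cos φ₂ cos Δλ, the central angle is δ ≈ 1.321 rad (75.7°). The total great-circle distance is δ·R ≈ 1.321 × 3440 ≈ 4544 nmi, so the target fraction is f = 1200/4544 ≈ 0.264.
Interpolate at f ≈ 0.264 with slerp weights a = sin((1−f)δ)/sin δ ≈ 0.853, b = sin(fδ)/sin δ ≈ 0.353.
p = a·p₁ + b·p₂ ≈ (0.535, -0.326, 0.779); φ = arcsin(p_z) ≈ 51.19°, λ = atan2(p_y, p_x) ≈ -31.31°.

≈ 51°N, 31°W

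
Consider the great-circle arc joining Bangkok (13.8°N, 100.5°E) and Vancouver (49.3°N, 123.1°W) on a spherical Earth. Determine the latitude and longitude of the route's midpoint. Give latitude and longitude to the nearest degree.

Write both endpoints as unit vectors p₁, p₂ with components (cos φ cos λ, cos φ sin λ, sin φ).
The central angle between the endpoints is δ = arccos(p₁·p₂) ≈ 1.852 rad (106.1°).
Interpolate at f = 1/2 with slerp weights a = sin((1−f)δ)/sin δ ≈ 0.832, b = sin(fδ)/sin δ ≈ 0.832.
p = a·p₁ + b·p₂ ≈ (-0.444, 0.340, 0.829); φ = arcsin(p_z) ≈ 56.02°, λ = atan2(p_y, p_x) ≈ 142.53°.

≈ 56°N, 143°E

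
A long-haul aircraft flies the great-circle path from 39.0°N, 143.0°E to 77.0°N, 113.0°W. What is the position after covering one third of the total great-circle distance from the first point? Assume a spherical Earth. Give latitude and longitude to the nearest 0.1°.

≈ 56.5°N, 151.7°E

The haversine formula gives a central angle δ ≈ 0.963 rad (55.2°) between the endpoints.
Interpolate at f = 1/3 with slerp weights a = sin((1−f)δ)/sin δ ≈ 0.729, b = sin(fδ)/sin δ ≈ 0.384.
p = a·p₁ + b·p₂ ≈ (-0.487, 0.262, 0.834); φ = arcsin(p_z) ≈ 56.47°, λ = atan2(p_y, p_x) ≈ 151.74°.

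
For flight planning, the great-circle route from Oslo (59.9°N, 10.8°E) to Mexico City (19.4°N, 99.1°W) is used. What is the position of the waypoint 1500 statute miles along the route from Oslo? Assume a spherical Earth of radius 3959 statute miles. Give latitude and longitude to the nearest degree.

From cos δ = sin φ₁ sin φ₂ + cos φ₁ cos φ₂ cos Δλ, the central angle is δ ≈ 1.444 rad (82.7°). The total great-circle distance is δ·R ≈ 1.444 × 3959 ≈ 5717 mi, so the target fraction is f = 1500/5717 ≈ 0.262.
Interpolate at f ≈ 0.262 with slerp weights a = sin((1−f)δ)/sin δ ≈ 0.882, b = sin(fδ)/sin δ ≈ 0.373.
p = a·p₁ + b·p₂ ≈ (0.379, -0.264, 0.887); φ = arcsin(p_z) ≈ 62.48°, λ = atan2(p_y, p_x) ≈ -34.91°.

≈ 62°N, 35°W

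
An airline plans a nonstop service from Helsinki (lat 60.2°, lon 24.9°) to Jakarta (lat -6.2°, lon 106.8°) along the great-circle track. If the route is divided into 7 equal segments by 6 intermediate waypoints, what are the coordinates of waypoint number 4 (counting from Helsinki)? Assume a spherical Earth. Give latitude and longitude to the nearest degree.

Convert each endpoint to a unit vector on the sphere (x = cos φ cos λ, y = cos φ sin λ, z = sin φ).
The central angle between the endpoints is δ = arccos(p₁·p₂) ≈ 1.595 rad (91.4°).
Interpolate at f = 4/7 with slerp weights a = sin((1−f)δ)/sin δ ≈ 0.632, b = sin(fδ)/sin δ ≈ 0.791.
p = a·p₁ + b·p₂ ≈ (0.058, 0.885, 0.463); φ = arcsin(p_z) ≈ 27.57°, λ = atan2(p_y, p_x) ≈ 86.27°.

≈ lat 28°, lon 86°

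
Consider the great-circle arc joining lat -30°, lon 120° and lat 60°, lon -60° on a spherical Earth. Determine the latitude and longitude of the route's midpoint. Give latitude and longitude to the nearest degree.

≈ lat 45°, lon 120°

Convert each endpoint to a unit vector on the sphere (x = cos φ cos λ, y = cos φ sin λ, z = sin φ).
The central angle between the endpoints is δ = arccos(p₁·p₂) ≈ 2.618 rad (150.0°).
Interpolate at f = 1/2 with slerp weights a = sin((1−f)δ)/sin δ ≈ 1.932, b = sin(fδ)/sin δ ≈ 1.932.
p = a·p₁ + b·p₂ ≈ (-0.354, 0.612, 0.707); φ = arcsin(p_z) ≈ 45.00°, λ = atan2(p_y, p_x) ≈ 120.00°.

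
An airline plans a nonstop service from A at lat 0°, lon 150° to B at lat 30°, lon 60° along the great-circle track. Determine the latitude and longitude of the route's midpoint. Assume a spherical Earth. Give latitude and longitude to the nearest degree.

Write both endpoints as unit vectors p₁, p₂ with components (cos φ cos λ, cos φ sin λ, sin φ).
The central angle between the endpoints is δ = arccos(p₁·p₂) ≈ 1.571 rad (90.0°).
Interpolate at f = 1/2 with slerp weights a = sin((1−f)δ)/sin δ ≈ 0.707, b = sin(fδ)/sin δ ≈ 0.707.
p = a·p₁ + b·p₂ ≈ (-0.306, 0.884, 0.354); φ = arcsin(p_z) ≈ 20.70°, λ = atan2(p_y, p_x) ≈ 109.11°.

≈ lat 21°, lon 109°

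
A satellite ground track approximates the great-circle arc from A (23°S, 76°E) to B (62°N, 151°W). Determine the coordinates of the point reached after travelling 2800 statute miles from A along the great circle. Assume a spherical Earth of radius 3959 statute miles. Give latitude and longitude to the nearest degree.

≈ (14°N, 93°E)

The haversine formula gives a central angle δ ≈ 2.265 rad (129.8°) between the endpoints. The total great-circle distance is δ·R ≈ 2.265 × 3959 ≈ 8967 mi, so the target fraction is f = 2800/8967 ≈ 0.312.
Interpolate at f ≈ 0.312 with slerp weights a = sin((1−f)δ)/sin δ ≈ 1.301, b = sin(fδ)/sin δ ≈ 0.845.
p = a·p₁ + b·p₂ ≈ (-0.057, 0.970, 0.238); φ = arcsin(p_z) ≈ 13.77°, λ = atan2(p_y, p_x) ≈ 93.39°.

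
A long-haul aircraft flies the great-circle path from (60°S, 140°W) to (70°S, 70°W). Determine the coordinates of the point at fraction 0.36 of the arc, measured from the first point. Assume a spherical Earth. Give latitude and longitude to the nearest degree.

Convert each endpoint to a unit vector on the sphere (x = cos φ cos λ, y = cos φ sin λ, z = sin φ).
The central angle between the endpoints is δ = arccos(p₁·p₂) ≈ 0.511 rad (29.3°).
Interpolate at f = 0.36 with slerp weights a = sin((1−f)δ)/sin δ ≈ 0.657, b = sin(fδ)/sin δ ≈ 0.374.
p = a·p₁ + b·p₂ ≈ (-0.208, -0.331, -0.920); φ = arcsin(p_z) ≈ -66.98°, λ = atan2(p_y, p_x) ≈ -122.10°.

≈ (67°S, 122°W)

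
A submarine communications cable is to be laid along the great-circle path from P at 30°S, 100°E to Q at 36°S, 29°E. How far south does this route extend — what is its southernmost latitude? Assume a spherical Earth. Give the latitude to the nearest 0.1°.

The great circle lies in the plane with unit normal n̂ = (p₁ × p₂)/|p₁ × p₂|.
Here n̂_z ≈ -0.777; the vertex latitude is φ_max = arccos|n̂_z| ≈ 39.0°.

≈ 39.0°S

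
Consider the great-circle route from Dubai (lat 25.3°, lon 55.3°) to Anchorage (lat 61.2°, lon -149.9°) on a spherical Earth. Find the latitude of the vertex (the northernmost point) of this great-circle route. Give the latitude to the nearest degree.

The great circle lies in the plane with unit normal n̂ = (p₁ × p₂)/|p₁ × p₂|.
Here n̂_z ≈ +0.185; the vertex latitude is φ_max = arccos|n̂_z| ≈ 79.3°.
Check via Clairaut: cos φ_max = |cos φ₁| · sin C = cos(25.3°)·sin(11.8°) ≈ 0.185, again giving ≈ 79.3°.

≈ 79°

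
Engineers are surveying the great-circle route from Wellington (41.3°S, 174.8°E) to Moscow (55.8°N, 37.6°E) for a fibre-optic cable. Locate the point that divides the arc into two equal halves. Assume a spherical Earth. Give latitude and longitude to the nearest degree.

Write both endpoints as unit vectors p₁, p₂ with components (cos φ cos λ, cos φ sin λ, sin φ).
The central angle between the endpoints is δ = arccos(p₁·p₂) ≈ 2.598 rad (148.8°).
Interpolate at f = 1/2 with slerp weights a = sin((1−f)δ)/sin δ ≈ 1.862, b = sin(fδ)/sin δ ≈ 1.862.
p = a·p₁ + b·p₂ ≈ (-0.564, 0.765, 0.311); φ = arcsin(p_z) ≈ 18.12°, λ = atan2(p_y, p_x) ≈ 126.38°.

≈ 18°N, 126°E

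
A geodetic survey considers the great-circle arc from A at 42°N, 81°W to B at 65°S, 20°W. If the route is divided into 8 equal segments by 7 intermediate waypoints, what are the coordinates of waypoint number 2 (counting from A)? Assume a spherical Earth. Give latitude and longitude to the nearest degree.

≈ 15°N, 69°W

From cos δ = sin φ₁ sin φ₂ + cos φ₁ cos φ₂ cos Δλ, the central angle is δ ≈ 2.042 rad (117.0°).
Interpolate at f = 2/8 with slerp weights a = sin((1−f)δ)/sin δ ≈ 1.122, b = sin(fδ)/sin δ ≈ 0.549.
p = a·p₁ + b·p₂ ≈ (0.348, -0.903, 0.253); φ = arcsin(p_z) ≈ 14.68°, λ = atan2(p_y, p_x) ≈ -68.90°.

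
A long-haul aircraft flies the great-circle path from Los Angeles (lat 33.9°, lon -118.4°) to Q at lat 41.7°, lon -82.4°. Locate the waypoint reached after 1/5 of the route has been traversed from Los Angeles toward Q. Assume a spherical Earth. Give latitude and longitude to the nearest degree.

Write both endpoints as unit vectors p₁, p₂ with components (cos φ cos λ, cos φ sin λ, sin φ).
The central angle between the endpoints is δ = arccos(p₁·p₂) ≈ 0.511 rad (29.3°).
Interpolate at f = 1/5 with slerp weights a = sin((1−f)δ)/sin δ ≈ 0.813, b = sin(fδ)/sin δ ≈ 0.209.
p = a·p₁ + b·p₂ ≈ (-0.300, -0.748, 0.592); φ = arcsin(p_z) ≈ 36.31°, λ = atan2(p_y, p_x) ≈ -111.88°.

≈ lat 36°, lon -112°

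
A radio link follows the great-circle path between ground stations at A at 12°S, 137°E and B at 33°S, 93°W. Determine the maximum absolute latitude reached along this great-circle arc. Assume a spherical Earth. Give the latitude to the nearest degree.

≈ 46°S

The great circle lies in the plane with unit normal n̂ = (p₁ × p₂)/|p₁ × p₂|.
Here n̂_z ≈ +0.690; the vertex latitude is φ_max = arccos|n̂_z| ≈ 46.3°.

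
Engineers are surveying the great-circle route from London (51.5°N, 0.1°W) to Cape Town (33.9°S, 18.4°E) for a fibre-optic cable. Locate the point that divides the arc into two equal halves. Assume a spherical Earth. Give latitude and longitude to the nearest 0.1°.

≈ (8.9°N, 10.5°E)

Write both endpoints as unit vectors p₁, p₂ with components (cos φ cos λ, cos φ sin λ, sin φ).
The central angle between the endpoints is δ = arccos(p₁·p₂) ≈ 1.517 rad (86.9°).
Interpolate at f = 1/2 with slerp weights a = sin((1−f)δ)/sin δ ≈ 0.689, b = sin(fδ)/sin δ ≈ 0.689.
p = a·p₁ + b·p₂ ≈ (0.971, 0.180, 0.155); φ = arcsin(p_z) ≈ 8.91°, λ = atan2(p_y, p_x) ≈ 10.48°.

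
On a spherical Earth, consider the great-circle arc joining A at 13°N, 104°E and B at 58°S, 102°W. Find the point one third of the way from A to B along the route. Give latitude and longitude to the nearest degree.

Convert each endpoint to a unit vector on the sphere (x = cos φ cos λ, y = cos φ sin λ, z = sin φ).
The central angle between the endpoints is δ = arccos(p₁·p₂) ≈ 2.285 rad (130.9°).
Interpolate at f = 1/3 with slerp weights a = sin((1−f)δ)/sin δ ≈ 1.322, b = sin(fδ)/sin δ ≈ 0.913.
p = a·p₁ + b·p₂ ≈ (-0.412, 0.776, -0.477); φ = arcsin(p_z) ≈ -28.49°, λ = atan2(p_y, p_x) ≈ 117.97°.

≈ 28°S, 118°E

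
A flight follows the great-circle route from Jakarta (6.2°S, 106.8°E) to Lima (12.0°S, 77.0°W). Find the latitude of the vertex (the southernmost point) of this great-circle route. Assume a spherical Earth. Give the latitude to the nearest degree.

≈ 78°S

The great circle lies in the plane with unit normal n̂ = (p₁ × p₂)/|p₁ × p₂|.
Here n̂_z ≈ +0.202; the vertex latitude is φ_max = arccos|n̂_z| ≈ 78.3°.
Check via Clairaut: cos φ_max = |cos φ₁| · sin C = cos(6.2°)·sin(168.3°) ≈ 0.202, again giving ≈ 78.3°.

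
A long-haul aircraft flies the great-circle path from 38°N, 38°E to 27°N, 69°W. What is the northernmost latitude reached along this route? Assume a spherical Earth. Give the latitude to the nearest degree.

≈ 48°N

The great circle lies in the plane with unit normal n̂ = (p₁ × p₂)/|p₁ × p₂|.
Here n̂_z ≈ -0.673; the vertex latitude is φ_max = arccos|n̂_z| ≈ 47.7°.
Check via Clairaut: cos φ_max = |cos φ₁| · sin C = cos(38.0°)·sin(58.7°) ≈ 0.673, again giving ≈ 47.7°.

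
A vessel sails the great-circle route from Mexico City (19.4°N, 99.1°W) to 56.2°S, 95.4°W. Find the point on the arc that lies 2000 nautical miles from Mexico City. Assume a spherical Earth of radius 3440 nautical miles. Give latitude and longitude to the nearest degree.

≈ 14°S, 98°W

Write both endpoints as unit vectors p₁, p₂ with components (cos φ cos λ, cos φ sin λ, sin φ).
The central angle between the endpoints is δ = arccos(p₁·p₂) ≈ 1.321 rad (75.7°). The total great-circle distance is δ·R ≈ 1.321 × 3440 ≈ 4543 nmi, so the target fraction is f = 2000/4543 ≈ 0.440.
Interpolate at f ≈ 0.440 with slerp weights a = sin((1−f)δ)/sin δ ≈ 0.695, b = sin(fδ)/sin δ ≈ 0.567.
p = a·p₁ + b·p₂ ≈ (-0.133, -0.962, -0.240); φ = arcsin(p_z) ≈ -13.89°, λ = atan2(p_y, p_x) ≈ -97.90°.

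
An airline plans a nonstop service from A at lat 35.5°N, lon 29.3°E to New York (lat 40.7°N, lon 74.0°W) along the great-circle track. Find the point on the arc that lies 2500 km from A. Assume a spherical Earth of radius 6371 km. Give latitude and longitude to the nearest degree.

≈ lat 48°N, lon 4°E

Convert each endpoint to a unit vector on the sphere (x = cos φ cos λ, y = cos φ sin λ, z = sin φ).
The central angle between the endpoints is δ = arccos(p₁·p₂) ≈ 1.332 rad (76.3°). The total great-circle distance is δ·R ≈ 1.332 × 6371 ≈ 8485 km, so the target fraction is f = 2500/8485 ≈ 0.295.
Interpolate at f ≈ 0.295 with slerp weights a = sin((1−f)δ)/sin δ ≈ 0.831, b = sin(fδ)/sin δ ≈ 0.394.
p = a·p₁ + b·p₂ ≈ (0.672, 0.044, 0.739); φ = arcsin(p_z) ≈ 47.66°, λ = atan2(p_y, p_x) ≈ 3.76°.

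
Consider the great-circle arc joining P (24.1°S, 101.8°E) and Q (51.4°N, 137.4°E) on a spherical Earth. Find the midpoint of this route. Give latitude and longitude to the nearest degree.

≈ (14°N, 116°E)

The haversine formula gives a central angle δ ≈ 1.426 rad (81.7°) between the endpoints.
Interpolate at f = 1/2 with slerp weights a = sin((1−f)δ)/sin δ ≈ 0.661, b = sin(fδ)/sin δ ≈ 0.661.
p = a·p₁ + b·p₂ ≈ (-0.427, 0.870, 0.247); φ = arcsin(p_z) ≈ 14.28°, λ = atan2(p_y, p_x) ≈ 116.15°.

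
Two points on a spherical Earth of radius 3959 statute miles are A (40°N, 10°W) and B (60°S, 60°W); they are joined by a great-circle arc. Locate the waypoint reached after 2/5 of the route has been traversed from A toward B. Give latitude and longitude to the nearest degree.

≈ (1°S, 26°W)

Write both endpoints as unit vectors p₁, p₂ with components (cos φ cos λ, cos φ sin λ, sin φ).
The central angle between the endpoints is δ = arccos(p₁·p₂) ≈ 1.886 rad (108.1°).
Interpolate at f = 2/5 with slerp weights a = sin((1−f)δ)/sin δ ≈ 0.952, b = sin(fδ)/sin δ ≈ 0.721.
p = a·p₁ + b·p₂ ≈ (0.899, -0.439, -0.012); φ = arcsin(p_z) ≈ -0.68°, λ = atan2(p_y, p_x) ≈ -26.02°.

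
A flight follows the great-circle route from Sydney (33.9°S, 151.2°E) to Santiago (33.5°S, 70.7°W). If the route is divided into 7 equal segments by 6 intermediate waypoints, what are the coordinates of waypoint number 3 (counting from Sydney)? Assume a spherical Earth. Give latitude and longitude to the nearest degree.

Convert each endpoint to a unit vector on the sphere (x = cos φ cos λ, y = cos φ sin λ, z = sin φ).
The central angle between the endpoints is δ = arccos(p₁·p₂) ≈ 1.780 rad (102.0°).
Interpolate at f = 3/7 with slerp weights a = sin((1−f)δ)/sin δ ≈ 0.869, b = sin(fδ)/sin δ ≈ 0.706.
p = a·p₁ + b·p₂ ≈ (-0.438, -0.208, -0.875); φ = arcsin(p_z) ≈ -61.01°, λ = atan2(p_y, p_x) ≈ -154.56°.

≈ (61°S, 155°W)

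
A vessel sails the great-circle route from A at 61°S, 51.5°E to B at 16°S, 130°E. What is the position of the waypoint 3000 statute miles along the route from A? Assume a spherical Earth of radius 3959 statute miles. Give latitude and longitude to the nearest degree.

Convert each endpoint to a unit vector on the sphere (x = cos φ cos λ, y = cos φ sin λ, z = sin φ).
The central angle between the endpoints is δ = arccos(p₁·p₂) ≈ 1.230 rad (70.5°). The total great-circle distance is δ·R ≈ 1.230 × 3959 ≈ 4871 mi, so the target fraction is f = 3000/4871 ≈ 0.616.
Interpolate at f ≈ 0.616 with slerp weights a = sin((1−f)δ)/sin δ ≈ 0.483, b = sin(fδ)/sin δ ≈ 0.729.
p = a·p₁ + b·p₂ ≈ (-0.305, 0.720, -0.623); φ = arcsin(p_z) ≈ -38.56°, λ = atan2(p_y, p_x) ≈ 112.94°.

≈ 39°S, 113°E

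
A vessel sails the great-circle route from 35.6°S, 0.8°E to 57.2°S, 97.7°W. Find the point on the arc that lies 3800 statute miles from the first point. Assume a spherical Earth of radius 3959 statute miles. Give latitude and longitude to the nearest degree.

The haversine formula gives a central angle δ ≈ 1.133 rad (64.9°) between the endpoints. The total great-circle distance is δ·R ≈ 1.133 × 3959 ≈ 4484 mi, so the target fraction is f = 3800/4484 ≈ 0.847.
Interpolate at f ≈ 0.847 with slerp weights a = sin((1−f)δ)/sin δ ≈ 0.190, b = sin(fδ)/sin δ ≈ 0.905.
p = a·p₁ + b·p₂ ≈ (0.089, -0.483, -0.871); φ = arcsin(p_z) ≈ -60.56°, λ = atan2(p_y, p_x) ≈ -79.59°.

≈ 61°S, 80°W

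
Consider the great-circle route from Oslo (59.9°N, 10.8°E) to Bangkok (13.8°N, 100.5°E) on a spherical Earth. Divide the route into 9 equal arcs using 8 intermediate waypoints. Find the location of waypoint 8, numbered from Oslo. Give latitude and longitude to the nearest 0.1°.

≈ 21.2°N, 95.7°E

The haversine formula gives a central angle δ ≈ 1.360 rad (77.9°) between the endpoints.
Interpolate at f = 8/9 with slerp weights a = sin((1−f)δ)/sin δ ≈ 0.154, b = sin(fδ)/sin δ ≈ 0.956.
p = a·p₁ + b·p₂ ≈ (-0.093, 0.928, 0.361); φ = arcsin(p_z) ≈ 21.18°, λ = atan2(p_y, p_x) ≈ 95.75°.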